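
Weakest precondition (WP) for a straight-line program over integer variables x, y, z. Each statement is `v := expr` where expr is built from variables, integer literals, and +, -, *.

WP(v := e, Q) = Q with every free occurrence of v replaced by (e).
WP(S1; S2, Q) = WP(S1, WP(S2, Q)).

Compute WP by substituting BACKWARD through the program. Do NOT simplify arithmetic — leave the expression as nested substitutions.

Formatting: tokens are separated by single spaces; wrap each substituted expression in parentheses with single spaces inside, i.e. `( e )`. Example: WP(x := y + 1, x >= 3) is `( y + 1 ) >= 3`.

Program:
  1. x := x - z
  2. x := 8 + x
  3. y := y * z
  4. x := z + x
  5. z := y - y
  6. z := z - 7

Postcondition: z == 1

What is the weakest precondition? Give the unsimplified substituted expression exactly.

post: z == 1
stmt 6: z := z - 7  -- replace 1 occurrence(s) of z with (z - 7)
  => ( z - 7 ) == 1
stmt 5: z := y - y  -- replace 1 occurrence(s) of z with (y - y)
  => ( ( y - y ) - 7 ) == 1
stmt 4: x := z + x  -- replace 0 occurrence(s) of x with (z + x)
  => ( ( y - y ) - 7 ) == 1
stmt 3: y := y * z  -- replace 2 occurrence(s) of y with (y * z)
  => ( ( ( y * z ) - ( y * z ) ) - 7 ) == 1
stmt 2: x := 8 + x  -- replace 0 occurrence(s) of x with (8 + x)
  => ( ( ( y * z ) - ( y * z ) ) - 7 ) == 1
stmt 1: x := x - z  -- replace 0 occurrence(s) of x with (x - z)
  => ( ( ( y * z ) - ( y * z ) ) - 7 ) == 1

Answer: ( ( ( y * z ) - ( y * z ) ) - 7 ) == 1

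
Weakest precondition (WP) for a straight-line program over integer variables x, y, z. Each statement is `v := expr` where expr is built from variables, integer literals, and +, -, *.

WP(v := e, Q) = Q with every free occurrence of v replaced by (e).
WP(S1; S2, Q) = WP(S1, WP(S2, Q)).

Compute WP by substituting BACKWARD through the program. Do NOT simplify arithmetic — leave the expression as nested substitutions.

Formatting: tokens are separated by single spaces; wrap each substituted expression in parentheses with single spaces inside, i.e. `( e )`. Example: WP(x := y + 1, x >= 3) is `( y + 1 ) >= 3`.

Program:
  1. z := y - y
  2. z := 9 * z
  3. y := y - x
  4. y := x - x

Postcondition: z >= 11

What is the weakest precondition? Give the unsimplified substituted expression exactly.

Answer: ( 9 * ( y - y ) ) >= 11

Derivation:
post: z >= 11
stmt 4: y := x - x  -- replace 0 occurrence(s) of y with (x - x)
  => z >= 11
stmt 3: y := y - x  -- replace 0 occurrence(s) of y with (y - x)
  => z >= 11
stmt 2: z := 9 * z  -- replace 1 occurrence(s) of z with (9 * z)
  => ( 9 * z ) >= 11
stmt 1: z := y - y  -- replace 1 occurrence(s) of z with (y - y)
  => ( 9 * ( y - y ) ) >= 11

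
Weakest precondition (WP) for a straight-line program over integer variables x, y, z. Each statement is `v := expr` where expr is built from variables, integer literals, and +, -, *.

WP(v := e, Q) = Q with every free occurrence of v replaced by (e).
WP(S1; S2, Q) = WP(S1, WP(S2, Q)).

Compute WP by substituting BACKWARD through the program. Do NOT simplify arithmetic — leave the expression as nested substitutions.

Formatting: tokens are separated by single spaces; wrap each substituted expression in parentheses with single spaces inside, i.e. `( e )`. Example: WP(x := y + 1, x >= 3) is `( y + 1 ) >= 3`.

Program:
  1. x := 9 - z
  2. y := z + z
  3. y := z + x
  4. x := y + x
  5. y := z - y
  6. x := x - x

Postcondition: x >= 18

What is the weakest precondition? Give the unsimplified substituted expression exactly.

Answer: ( ( ( z + ( 9 - z ) ) + ( 9 - z ) ) - ( ( z + ( 9 - z ) ) + ( 9 - z ) ) ) >= 18

Derivation:
post: x >= 18
stmt 6: x := x - x  -- replace 1 occurrence(s) of x with (x - x)
  => ( x - x ) >= 18
stmt 5: y := z - y  -- replace 0 occurrence(s) of y with (z - y)
  => ( x - x ) >= 18
stmt 4: x := y + x  -- replace 2 occurrence(s) of x with (y + x)
  => ( ( y + x ) - ( y + x ) ) >= 18
stmt 3: y := z + x  -- replace 2 occurrence(s) of y with (z + x)
  => ( ( ( z + x ) + x ) - ( ( z + x ) + x ) ) >= 18
stmt 2: y := z + z  -- replace 0 occurrence(s) of y with (z + z)
  => ( ( ( z + x ) + x ) - ( ( z + x ) + x ) ) >= 18
stmt 1: x := 9 - z  -- replace 4 occurrence(s) of x with (9 - z)
  => ( ( ( z + ( 9 - z ) ) + ( 9 - z ) ) - ( ( z + ( 9 - z ) ) + ( 9 - z ) ) ) >= 18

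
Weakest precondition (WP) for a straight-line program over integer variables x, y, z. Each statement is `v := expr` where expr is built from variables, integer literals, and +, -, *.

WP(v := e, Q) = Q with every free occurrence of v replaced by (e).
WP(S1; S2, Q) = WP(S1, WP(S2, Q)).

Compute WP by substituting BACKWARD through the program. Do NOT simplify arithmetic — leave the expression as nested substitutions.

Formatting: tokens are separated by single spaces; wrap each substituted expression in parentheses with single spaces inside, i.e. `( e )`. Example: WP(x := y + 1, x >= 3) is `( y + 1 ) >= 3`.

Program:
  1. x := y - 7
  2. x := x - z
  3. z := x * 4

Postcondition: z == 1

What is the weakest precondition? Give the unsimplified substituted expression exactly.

post: z == 1
stmt 3: z := x * 4  -- replace 1 occurrence(s) of z with (x * 4)
  => ( x * 4 ) == 1
stmt 2: x := x - z  -- replace 1 occurrence(s) of x with (x - z)
  => ( ( x - z ) * 4 ) == 1
stmt 1: x := y - 7  -- replace 1 occurrence(s) of x with (y - 7)
  => ( ( ( y - 7 ) - z ) * 4 ) == 1

Answer: ( ( ( y - 7 ) - z ) * 4 ) == 1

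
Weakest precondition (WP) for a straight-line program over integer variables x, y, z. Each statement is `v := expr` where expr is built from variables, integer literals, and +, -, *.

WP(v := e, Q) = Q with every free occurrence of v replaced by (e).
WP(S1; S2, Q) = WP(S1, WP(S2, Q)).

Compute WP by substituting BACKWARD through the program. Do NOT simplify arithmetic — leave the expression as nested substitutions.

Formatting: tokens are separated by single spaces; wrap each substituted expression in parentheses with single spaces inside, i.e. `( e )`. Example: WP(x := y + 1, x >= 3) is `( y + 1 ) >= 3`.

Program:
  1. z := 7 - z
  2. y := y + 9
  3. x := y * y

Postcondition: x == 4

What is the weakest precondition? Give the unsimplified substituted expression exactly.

post: x == 4
stmt 3: x := y * y  -- replace 1 occurrence(s) of x with (y * y)
  => ( y * y ) == 4
stmt 2: y := y + 9  -- replace 2 occurrence(s) of y with (y + 9)
  => ( ( y + 9 ) * ( y + 9 ) ) == 4
stmt 1: z := 7 - z  -- replace 0 occurrence(s) of z with (7 - z)
  => ( ( y + 9 ) * ( y + 9 ) ) == 4

Answer: ( ( y + 9 ) * ( y + 9 ) ) == 4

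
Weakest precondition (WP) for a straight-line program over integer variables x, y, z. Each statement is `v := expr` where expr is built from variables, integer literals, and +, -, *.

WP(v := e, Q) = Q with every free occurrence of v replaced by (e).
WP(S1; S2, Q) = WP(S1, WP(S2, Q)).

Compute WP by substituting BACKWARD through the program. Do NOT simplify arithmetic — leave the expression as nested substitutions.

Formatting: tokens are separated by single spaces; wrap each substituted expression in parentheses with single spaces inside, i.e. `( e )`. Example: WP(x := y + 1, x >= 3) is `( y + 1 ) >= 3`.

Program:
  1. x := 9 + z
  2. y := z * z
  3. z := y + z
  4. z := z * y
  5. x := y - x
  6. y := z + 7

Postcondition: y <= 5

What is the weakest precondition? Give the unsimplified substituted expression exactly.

Answer: ( ( ( ( z * z ) + z ) * ( z * z ) ) + 7 ) <= 5

Derivation:
post: y <= 5
stmt 6: y := z + 7  -- replace 1 occurrence(s) of y with (z + 7)
  => ( z + 7 ) <= 5
stmt 5: x := y - x  -- replace 0 occurrence(s) of x with (y - x)
  => ( z + 7 ) <= 5
stmt 4: z := z * y  -- replace 1 occurrence(s) of z with (z * y)
  => ( ( z * y ) + 7 ) <= 5
stmt 3: z := y + z  -- replace 1 occurrence(s) of z with (y + z)
  => ( ( ( y + z ) * y ) + 7 ) <= 5
stmt 2: y := z * z  -- replace 2 occurrence(s) of y with (z * z)
  => ( ( ( ( z * z ) + z ) * ( z * z ) ) + 7 ) <= 5
stmt 1: x := 9 + z  -- replace 0 occurrence(s) of x with (9 + z)
  => ( ( ( ( z * z ) + z ) * ( z * z ) ) + 7 ) <= 5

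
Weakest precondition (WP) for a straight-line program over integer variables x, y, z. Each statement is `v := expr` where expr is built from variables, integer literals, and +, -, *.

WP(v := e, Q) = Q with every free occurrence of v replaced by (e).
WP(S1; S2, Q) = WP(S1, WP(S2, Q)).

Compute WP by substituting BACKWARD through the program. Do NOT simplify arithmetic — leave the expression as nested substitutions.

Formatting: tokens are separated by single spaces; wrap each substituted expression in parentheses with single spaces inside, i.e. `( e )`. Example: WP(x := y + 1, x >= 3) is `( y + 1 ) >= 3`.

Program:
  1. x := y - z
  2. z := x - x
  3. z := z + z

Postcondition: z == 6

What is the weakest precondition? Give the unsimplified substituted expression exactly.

Answer: ( ( ( y - z ) - ( y - z ) ) + ( ( y - z ) - ( y - z ) ) ) == 6

Derivation:
post: z == 6
stmt 3: z := z + z  -- replace 1 occurrence(s) of z with (z + z)
  => ( z + z ) == 6
stmt 2: z := x - x  -- replace 2 occurrence(s) of z with (x - x)
  => ( ( x - x ) + ( x - x ) ) == 6
stmt 1: x := y - z  -- replace 4 occurrence(s) of x with (y - z)
  => ( ( ( y - z ) - ( y - z ) ) + ( ( y - z ) - ( y - z ) ) ) == 6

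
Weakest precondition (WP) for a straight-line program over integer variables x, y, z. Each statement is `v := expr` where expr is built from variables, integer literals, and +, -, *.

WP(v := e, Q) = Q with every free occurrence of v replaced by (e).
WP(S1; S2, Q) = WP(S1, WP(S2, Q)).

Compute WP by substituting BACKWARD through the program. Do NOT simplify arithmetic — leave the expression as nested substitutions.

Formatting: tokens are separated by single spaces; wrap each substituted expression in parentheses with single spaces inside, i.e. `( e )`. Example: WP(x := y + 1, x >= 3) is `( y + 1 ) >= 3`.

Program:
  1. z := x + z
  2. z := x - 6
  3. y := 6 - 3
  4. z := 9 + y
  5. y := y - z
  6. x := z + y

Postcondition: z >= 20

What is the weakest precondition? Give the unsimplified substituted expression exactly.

post: z >= 20
stmt 6: x := z + y  -- replace 0 occurrence(s) of x with (z + y)
  => z >= 20
stmt 5: y := y - z  -- replace 0 occurrence(s) of y with (y - z)
  => z >= 20
stmt 4: z := 9 + y  -- replace 1 occurrence(s) of z with (9 + y)
  => ( 9 + y ) >= 20
stmt 3: y := 6 - 3  -- replace 1 occurrence(s) of y with (6 - 3)
  => ( 9 + ( 6 - 3 ) ) >= 20
stmt 2: z := x - 6  -- replace 0 occurrence(s) of z with (x - 6)
  => ( 9 + ( 6 - 3 ) ) >= 20
stmt 1: z := x + z  -- replace 0 occurrence(s) of z with (x + z)
  => ( 9 + ( 6 - 3 ) ) >= 20

Answer: ( 9 + ( 6 - 3 ) ) >= 20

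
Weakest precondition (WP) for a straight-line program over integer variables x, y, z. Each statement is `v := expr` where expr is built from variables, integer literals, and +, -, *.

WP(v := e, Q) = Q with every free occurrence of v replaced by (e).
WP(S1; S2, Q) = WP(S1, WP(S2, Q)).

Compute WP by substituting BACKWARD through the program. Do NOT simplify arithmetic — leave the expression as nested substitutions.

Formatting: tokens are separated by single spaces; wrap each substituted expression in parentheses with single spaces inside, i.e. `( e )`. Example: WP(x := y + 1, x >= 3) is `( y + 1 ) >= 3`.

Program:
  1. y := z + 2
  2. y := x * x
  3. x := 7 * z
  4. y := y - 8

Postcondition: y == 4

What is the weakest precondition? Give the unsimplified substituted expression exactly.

post: y == 4
stmt 4: y := y - 8  -- replace 1 occurrence(s) of y with (y - 8)
  => ( y - 8 ) == 4
stmt 3: x := 7 * z  -- replace 0 occurrence(s) of x with (7 * z)
  => ( y - 8 ) == 4
stmt 2: y := x * x  -- replace 1 occurrence(s) of y with (x * x)
  => ( ( x * x ) - 8 ) == 4
stmt 1: y := z + 2  -- replace 0 occurrence(s) of y with (z + 2)
  => ( ( x * x ) - 8 ) == 4

Answer: ( ( x * x ) - 8 ) == 4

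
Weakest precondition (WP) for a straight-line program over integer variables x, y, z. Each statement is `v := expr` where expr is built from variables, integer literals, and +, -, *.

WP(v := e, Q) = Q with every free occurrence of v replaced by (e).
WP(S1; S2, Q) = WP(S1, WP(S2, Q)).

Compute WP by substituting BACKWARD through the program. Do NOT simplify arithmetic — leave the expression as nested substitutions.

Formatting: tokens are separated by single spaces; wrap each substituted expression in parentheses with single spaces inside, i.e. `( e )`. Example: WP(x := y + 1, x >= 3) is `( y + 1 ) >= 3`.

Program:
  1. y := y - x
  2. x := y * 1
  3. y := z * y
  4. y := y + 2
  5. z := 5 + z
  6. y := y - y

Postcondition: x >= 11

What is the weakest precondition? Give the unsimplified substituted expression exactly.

Answer: ( ( y - x ) * 1 ) >= 11

Derivation:
post: x >= 11
stmt 6: y := y - y  -- replace 0 occurrence(s) of y with (y - y)
  => x >= 11
stmt 5: z := 5 + z  -- replace 0 occurrence(s) of z with (5 + z)
  => x >= 11
stmt 4: y := y + 2  -- replace 0 occurrence(s) of y with (y + 2)
  => x >= 11
stmt 3: y := z * y  -- replace 0 occurrence(s) of y with (z * y)
  => x >= 11
stmt 2: x := y * 1  -- replace 1 occurrence(s) of x with (y * 1)
  => ( y * 1 ) >= 11
stmt 1: y := y - x  -- replace 1 occurrence(s) of y with (y - x)
  => ( ( y - x ) * 1 ) >= 11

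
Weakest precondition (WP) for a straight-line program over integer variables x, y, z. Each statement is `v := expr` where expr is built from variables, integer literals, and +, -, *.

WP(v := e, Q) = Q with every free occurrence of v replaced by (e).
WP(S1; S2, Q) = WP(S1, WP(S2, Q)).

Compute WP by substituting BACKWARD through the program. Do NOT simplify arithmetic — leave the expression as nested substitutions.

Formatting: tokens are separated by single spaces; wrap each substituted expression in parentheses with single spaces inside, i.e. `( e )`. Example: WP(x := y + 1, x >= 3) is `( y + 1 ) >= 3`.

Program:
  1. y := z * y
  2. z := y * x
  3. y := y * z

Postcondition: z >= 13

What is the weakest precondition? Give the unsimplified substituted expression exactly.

post: z >= 13
stmt 3: y := y * z  -- replace 0 occurrence(s) of y with (y * z)
  => z >= 13
stmt 2: z := y * x  -- replace 1 occurrence(s) of z with (y * x)
  => ( y * x ) >= 13
stmt 1: y := z * y  -- replace 1 occurrence(s) of y with (z * y)
  => ( ( z * y ) * x ) >= 13

Answer: ( ( z * y ) * x ) >= 13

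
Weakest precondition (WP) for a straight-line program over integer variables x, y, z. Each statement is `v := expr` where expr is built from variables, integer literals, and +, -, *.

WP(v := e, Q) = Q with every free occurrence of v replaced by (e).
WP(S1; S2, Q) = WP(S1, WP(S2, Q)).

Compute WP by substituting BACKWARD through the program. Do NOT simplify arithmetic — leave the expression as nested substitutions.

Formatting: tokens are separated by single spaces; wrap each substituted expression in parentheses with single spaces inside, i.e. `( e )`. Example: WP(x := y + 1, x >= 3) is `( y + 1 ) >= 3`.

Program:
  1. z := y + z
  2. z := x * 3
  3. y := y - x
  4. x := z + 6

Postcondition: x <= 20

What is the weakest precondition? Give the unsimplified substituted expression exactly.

post: x <= 20
stmt 4: x := z + 6  -- replace 1 occurrence(s) of x with (z + 6)
  => ( z + 6 ) <= 20
stmt 3: y := y - x  -- replace 0 occurrence(s) of y with (y - x)
  => ( z + 6 ) <= 20
stmt 2: z := x * 3  -- replace 1 occurrence(s) of z with (x * 3)
  => ( ( x * 3 ) + 6 ) <= 20
stmt 1: z := y + z  -- replace 0 occurrence(s) of z with (y + z)
  => ( ( x * 3 ) + 6 ) <= 20

Answer: ( ( x * 3 ) + 6 ) <= 20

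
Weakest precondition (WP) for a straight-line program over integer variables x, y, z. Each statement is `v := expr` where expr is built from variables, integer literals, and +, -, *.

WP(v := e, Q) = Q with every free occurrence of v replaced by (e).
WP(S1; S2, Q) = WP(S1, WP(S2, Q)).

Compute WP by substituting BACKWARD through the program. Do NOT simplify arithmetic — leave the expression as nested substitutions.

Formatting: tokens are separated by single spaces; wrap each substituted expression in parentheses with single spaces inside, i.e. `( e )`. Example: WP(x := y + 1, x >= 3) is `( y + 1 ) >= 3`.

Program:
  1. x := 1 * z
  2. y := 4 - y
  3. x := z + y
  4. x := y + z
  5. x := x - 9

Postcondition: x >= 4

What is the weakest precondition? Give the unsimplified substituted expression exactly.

post: x >= 4
stmt 5: x := x - 9  -- replace 1 occurrence(s) of x with (x - 9)
  => ( x - 9 ) >= 4
stmt 4: x := y + z  -- replace 1 occurrence(s) of x with (y + z)
  => ( ( y + z ) - 9 ) >= 4
stmt 3: x := z + y  -- replace 0 occurrence(s) of x with (z + y)
  => ( ( y + z ) - 9 ) >= 4
stmt 2: y := 4 - y  -- replace 1 occurrence(s) of y with (4 - y)
  => ( ( ( 4 - y ) + z ) - 9 ) >= 4
stmt 1: x := 1 * z  -- replace 0 occurrence(s) of x with (1 * z)
  => ( ( ( 4 - y ) + z ) - 9 ) >= 4

Answer: ( ( ( 4 - y ) + z ) - 9 ) >= 4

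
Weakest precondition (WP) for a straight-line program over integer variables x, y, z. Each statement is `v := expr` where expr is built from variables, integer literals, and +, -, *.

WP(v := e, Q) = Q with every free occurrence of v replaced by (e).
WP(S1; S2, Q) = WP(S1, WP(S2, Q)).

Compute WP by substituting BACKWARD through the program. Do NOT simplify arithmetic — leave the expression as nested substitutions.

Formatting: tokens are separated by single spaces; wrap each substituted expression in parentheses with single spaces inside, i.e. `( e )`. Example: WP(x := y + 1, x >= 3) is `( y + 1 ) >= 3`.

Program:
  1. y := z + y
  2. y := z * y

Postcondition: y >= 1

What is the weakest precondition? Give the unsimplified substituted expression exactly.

post: y >= 1
stmt 2: y := z * y  -- replace 1 occurrence(s) of y with (z * y)
  => ( z * y ) >= 1
stmt 1: y := z + y  -- replace 1 occurrence(s) of y with (z + y)
  => ( z * ( z + y ) ) >= 1

Answer: ( z * ( z + y ) ) >= 1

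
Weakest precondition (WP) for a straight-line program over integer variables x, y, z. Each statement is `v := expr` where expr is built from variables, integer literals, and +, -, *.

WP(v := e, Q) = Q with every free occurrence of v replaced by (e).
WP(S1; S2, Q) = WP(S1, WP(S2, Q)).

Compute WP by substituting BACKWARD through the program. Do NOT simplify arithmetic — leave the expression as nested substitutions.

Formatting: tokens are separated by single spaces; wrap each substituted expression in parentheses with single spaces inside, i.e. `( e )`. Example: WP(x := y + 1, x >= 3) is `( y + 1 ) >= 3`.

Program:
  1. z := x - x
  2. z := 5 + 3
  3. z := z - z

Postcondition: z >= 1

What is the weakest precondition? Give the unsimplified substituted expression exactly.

post: z >= 1
stmt 3: z := z - z  -- replace 1 occurrence(s) of z with (z - z)
  => ( z - z ) >= 1
stmt 2: z := 5 + 3  -- replace 2 occurrence(s) of z with (5 + 3)
  => ( ( 5 + 3 ) - ( 5 + 3 ) ) >= 1
stmt 1: z := x - x  -- replace 0 occurrence(s) of z with (x - x)
  => ( ( 5 + 3 ) - ( 5 + 3 ) ) >= 1

Answer: ( ( 5 + 3 ) - ( 5 + 3 ) ) >= 1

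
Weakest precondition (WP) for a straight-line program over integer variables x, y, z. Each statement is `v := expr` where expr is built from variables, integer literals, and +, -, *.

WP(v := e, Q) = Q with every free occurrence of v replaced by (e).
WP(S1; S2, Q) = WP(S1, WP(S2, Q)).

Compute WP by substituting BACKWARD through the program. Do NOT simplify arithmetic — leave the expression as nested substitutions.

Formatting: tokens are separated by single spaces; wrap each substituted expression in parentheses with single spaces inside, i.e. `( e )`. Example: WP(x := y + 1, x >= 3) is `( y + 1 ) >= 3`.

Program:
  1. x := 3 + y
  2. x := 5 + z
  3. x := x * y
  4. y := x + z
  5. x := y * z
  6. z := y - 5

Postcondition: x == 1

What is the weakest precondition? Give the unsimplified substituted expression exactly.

post: x == 1
stmt 6: z := y - 5  -- replace 0 occurrence(s) of z with (y - 5)
  => x == 1
stmt 5: x := y * z  -- replace 1 occurrence(s) of x with (y * z)
  => ( y * z ) == 1
stmt 4: y := x + z  -- replace 1 occurrence(s) of y with (x + z)
  => ( ( x + z ) * z ) == 1
stmt 3: x := x * y  -- replace 1 occurrence(s) of x with (x * y)
  => ( ( ( x * y ) + z ) * z ) == 1
stmt 2: x := 5 + z  -- replace 1 occurrence(s) of x with (5 + z)
  => ( ( ( ( 5 + z ) * y ) + z ) * z ) == 1
stmt 1: x := 3 + y  -- replace 0 occurrence(s) of x with (3 + y)
  => ( ( ( ( 5 + z ) * y ) + z ) * z ) == 1

Answer: ( ( ( ( 5 + z ) * y ) + z ) * z ) == 1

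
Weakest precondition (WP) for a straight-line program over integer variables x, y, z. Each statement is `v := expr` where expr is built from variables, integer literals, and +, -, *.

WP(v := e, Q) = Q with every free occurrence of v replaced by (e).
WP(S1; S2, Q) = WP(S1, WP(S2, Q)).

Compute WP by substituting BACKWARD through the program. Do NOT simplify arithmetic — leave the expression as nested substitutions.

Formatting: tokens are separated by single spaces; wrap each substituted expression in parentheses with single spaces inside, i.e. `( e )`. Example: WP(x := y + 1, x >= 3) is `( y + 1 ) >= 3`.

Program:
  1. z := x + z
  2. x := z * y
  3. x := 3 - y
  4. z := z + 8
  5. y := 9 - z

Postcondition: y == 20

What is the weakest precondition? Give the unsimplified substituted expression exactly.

post: y == 20
stmt 5: y := 9 - z  -- replace 1 occurrence(s) of y with (9 - z)
  => ( 9 - z ) == 20
stmt 4: z := z + 8  -- replace 1 occurrence(s) of z with (z + 8)
  => ( 9 - ( z + 8 ) ) == 20
stmt 3: x := 3 - y  -- replace 0 occurrence(s) of x with (3 - y)
  => ( 9 - ( z + 8 ) ) == 20
stmt 2: x := z * y  -- replace 0 occurrence(s) of x with (z * y)
  => ( 9 - ( z + 8 ) ) == 20
stmt 1: z := x + z  -- replace 1 occurrence(s) of z with (x + z)
  => ( 9 - ( ( x + z ) + 8 ) ) == 20

Answer: ( 9 - ( ( x + z ) + 8 ) ) == 20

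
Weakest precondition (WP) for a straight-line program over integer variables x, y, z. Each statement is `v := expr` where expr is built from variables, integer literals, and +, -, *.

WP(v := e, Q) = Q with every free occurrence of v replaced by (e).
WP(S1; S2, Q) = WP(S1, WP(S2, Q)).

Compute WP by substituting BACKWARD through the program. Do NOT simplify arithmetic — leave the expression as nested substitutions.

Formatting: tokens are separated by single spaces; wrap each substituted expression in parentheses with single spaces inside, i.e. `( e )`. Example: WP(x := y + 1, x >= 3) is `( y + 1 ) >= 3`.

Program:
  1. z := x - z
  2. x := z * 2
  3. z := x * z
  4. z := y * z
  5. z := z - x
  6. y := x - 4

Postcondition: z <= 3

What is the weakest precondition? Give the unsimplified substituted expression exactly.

post: z <= 3
stmt 6: y := x - 4  -- replace 0 occurrence(s) of y with (x - 4)
  => z <= 3
stmt 5: z := z - x  -- replace 1 occurrence(s) of z with (z - x)
  => ( z - x ) <= 3
stmt 4: z := y * z  -- replace 1 occurrence(s) of z with (y * z)
  => ( ( y * z ) - x ) <= 3
stmt 3: z := x * z  -- replace 1 occurrence(s) of z with (x * z)
  => ( ( y * ( x * z ) ) - x ) <= 3
stmt 2: x := z * 2  -- replace 2 occurrence(s) of x with (z * 2)
  => ( ( y * ( ( z * 2 ) * z ) ) - ( z * 2 ) ) <= 3
stmt 1: z := x - z  -- replace 3 occurrence(s) of z with (x - z)
  => ( ( y * ( ( ( x - z ) * 2 ) * ( x - z ) ) ) - ( ( x - z ) * 2 ) ) <= 3

Answer: ( ( y * ( ( ( x - z ) * 2 ) * ( x - z ) ) ) - ( ( x - z ) * 2 ) ) <= 3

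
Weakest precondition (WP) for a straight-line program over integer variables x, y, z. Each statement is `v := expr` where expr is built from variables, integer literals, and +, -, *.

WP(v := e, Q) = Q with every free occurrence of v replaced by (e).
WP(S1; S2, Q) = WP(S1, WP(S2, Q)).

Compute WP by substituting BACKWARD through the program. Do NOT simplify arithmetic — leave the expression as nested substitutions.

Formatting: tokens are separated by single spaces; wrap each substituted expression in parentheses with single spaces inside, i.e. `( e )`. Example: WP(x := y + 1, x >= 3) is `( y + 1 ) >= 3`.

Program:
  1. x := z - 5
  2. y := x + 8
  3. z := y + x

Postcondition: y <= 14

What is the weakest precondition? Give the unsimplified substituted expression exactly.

Answer: ( ( z - 5 ) + 8 ) <= 14

Derivation:
post: y <= 14
stmt 3: z := y + x  -- replace 0 occurrence(s) of z with (y + x)
  => y <= 14
stmt 2: y := x + 8  -- replace 1 occurrence(s) of y with (x + 8)
  => ( x + 8 ) <= 14
stmt 1: x := z - 5  -- replace 1 occurrence(s) of x with (z - 5)
  => ( ( z - 5 ) + 8 ) <= 14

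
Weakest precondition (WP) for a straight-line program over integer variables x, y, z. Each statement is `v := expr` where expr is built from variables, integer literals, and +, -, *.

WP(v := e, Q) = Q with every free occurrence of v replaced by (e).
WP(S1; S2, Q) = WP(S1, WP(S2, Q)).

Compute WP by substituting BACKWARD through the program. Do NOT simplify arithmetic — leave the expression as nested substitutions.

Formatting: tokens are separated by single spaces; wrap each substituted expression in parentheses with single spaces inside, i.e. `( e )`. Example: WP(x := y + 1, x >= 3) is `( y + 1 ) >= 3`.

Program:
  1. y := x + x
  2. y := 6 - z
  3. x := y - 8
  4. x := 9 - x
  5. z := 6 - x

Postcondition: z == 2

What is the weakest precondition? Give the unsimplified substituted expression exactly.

Answer: ( 6 - ( 9 - ( ( 6 - z ) - 8 ) ) ) == 2

Derivation:
post: z == 2
stmt 5: z := 6 - x  -- replace 1 occurrence(s) of z with (6 - x)
  => ( 6 - x ) == 2
stmt 4: x := 9 - x  -- replace 1 occurrence(s) of x with (9 - x)
  => ( 6 - ( 9 - x ) ) == 2
stmt 3: x := y - 8  -- replace 1 occurrence(s) of x with (y - 8)
  => ( 6 - ( 9 - ( y - 8 ) ) ) == 2
stmt 2: y := 6 - z  -- replace 1 occurrence(s) of y with (6 - z)
  => ( 6 - ( 9 - ( ( 6 - z ) - 8 ) ) ) == 2
stmt 1: y := x + x  -- replace 0 occurrence(s) of y with (x + x)
  => ( 6 - ( 9 - ( ( 6 - z ) - 8 ) ) ) == 2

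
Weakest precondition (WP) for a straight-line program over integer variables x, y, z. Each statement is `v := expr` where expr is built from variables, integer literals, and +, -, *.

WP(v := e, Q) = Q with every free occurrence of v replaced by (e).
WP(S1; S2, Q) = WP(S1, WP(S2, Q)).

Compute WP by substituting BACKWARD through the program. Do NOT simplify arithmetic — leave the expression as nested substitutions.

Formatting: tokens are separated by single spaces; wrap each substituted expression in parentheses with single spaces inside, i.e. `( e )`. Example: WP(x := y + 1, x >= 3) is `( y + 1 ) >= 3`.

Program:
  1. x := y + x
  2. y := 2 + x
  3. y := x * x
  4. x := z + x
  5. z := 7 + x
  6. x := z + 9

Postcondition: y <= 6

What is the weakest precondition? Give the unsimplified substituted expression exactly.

Answer: ( ( y + x ) * ( y + x ) ) <= 6

Derivation:
post: y <= 6
stmt 6: x := z + 9  -- replace 0 occurrence(s) of x with (z + 9)
  => y <= 6
stmt 5: z := 7 + x  -- replace 0 occurrence(s) of z with (7 + x)
  => y <= 6
stmt 4: x := z + x  -- replace 0 occurrence(s) of x with (z + x)
  => y <= 6
stmt 3: y := x * x  -- replace 1 occurrence(s) of y with (x * x)
  => ( x * x ) <= 6
stmt 2: y := 2 + x  -- replace 0 occurrence(s) of y with (2 + x)
  => ( x * x ) <= 6
stmt 1: x := y + x  -- replace 2 occurrence(s) of x with (y + x)
  => ( ( y + x ) * ( y + x ) ) <= 6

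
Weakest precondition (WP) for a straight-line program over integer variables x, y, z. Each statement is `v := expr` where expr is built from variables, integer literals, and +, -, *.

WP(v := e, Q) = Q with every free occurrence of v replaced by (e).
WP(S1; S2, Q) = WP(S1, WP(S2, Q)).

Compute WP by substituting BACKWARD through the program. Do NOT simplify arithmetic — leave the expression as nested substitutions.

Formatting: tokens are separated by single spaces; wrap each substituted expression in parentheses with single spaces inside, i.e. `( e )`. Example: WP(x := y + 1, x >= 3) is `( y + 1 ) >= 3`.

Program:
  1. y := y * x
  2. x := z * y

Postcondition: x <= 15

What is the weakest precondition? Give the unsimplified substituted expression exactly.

post: x <= 15
stmt 2: x := z * y  -- replace 1 occurrence(s) of x with (z * y)
  => ( z * y ) <= 15
stmt 1: y := y * x  -- replace 1 occurrence(s) of y with (y * x)
  => ( z * ( y * x ) ) <= 15

Answer: ( z * ( y * x ) ) <= 15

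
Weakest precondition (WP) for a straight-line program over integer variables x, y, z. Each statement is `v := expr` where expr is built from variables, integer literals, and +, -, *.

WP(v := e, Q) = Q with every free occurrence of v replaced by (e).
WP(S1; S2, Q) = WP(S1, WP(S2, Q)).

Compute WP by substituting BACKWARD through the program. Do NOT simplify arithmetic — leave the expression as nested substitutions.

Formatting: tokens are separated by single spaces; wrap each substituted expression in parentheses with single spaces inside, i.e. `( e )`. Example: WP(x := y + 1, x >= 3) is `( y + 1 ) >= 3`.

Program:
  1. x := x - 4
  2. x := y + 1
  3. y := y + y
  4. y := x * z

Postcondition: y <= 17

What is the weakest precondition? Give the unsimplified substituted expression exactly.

post: y <= 17
stmt 4: y := x * z  -- replace 1 occurrence(s) of y with (x * z)
  => ( x * z ) <= 17
stmt 3: y := y + y  -- replace 0 occurrence(s) of y with (y + y)
  => ( x * z ) <= 17
stmt 2: x := y + 1  -- replace 1 occurrence(s) of x with (y + 1)
  => ( ( y + 1 ) * z ) <= 17
stmt 1: x := x - 4  -- replace 0 occurrence(s) of x with (x - 4)
  => ( ( y + 1 ) * z ) <= 17

Answer: ( ( y + 1 ) * z ) <= 17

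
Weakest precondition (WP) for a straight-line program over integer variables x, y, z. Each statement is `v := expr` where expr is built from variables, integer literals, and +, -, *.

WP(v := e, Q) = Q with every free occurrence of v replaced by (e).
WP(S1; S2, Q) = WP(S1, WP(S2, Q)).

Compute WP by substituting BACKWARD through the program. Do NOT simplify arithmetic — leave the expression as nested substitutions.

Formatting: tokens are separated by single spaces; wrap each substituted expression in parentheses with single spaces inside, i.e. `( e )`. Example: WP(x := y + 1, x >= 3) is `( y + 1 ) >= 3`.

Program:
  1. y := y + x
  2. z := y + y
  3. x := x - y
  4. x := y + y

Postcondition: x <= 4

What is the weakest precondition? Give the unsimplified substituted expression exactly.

post: x <= 4
stmt 4: x := y + y  -- replace 1 occurrence(s) of x with (y + y)
  => ( y + y ) <= 4
stmt 3: x := x - y  -- replace 0 occurrence(s) of x with (x - y)
  => ( y + y ) <= 4
stmt 2: z := y + y  -- replace 0 occurrence(s) of z with (y + y)
  => ( y + y ) <= 4
stmt 1: y := y + x  -- replace 2 occurrence(s) of y with (y + x)
  => ( ( y + x ) + ( y + x ) ) <= 4

Answer: ( ( y + x ) + ( y + x ) ) <= 4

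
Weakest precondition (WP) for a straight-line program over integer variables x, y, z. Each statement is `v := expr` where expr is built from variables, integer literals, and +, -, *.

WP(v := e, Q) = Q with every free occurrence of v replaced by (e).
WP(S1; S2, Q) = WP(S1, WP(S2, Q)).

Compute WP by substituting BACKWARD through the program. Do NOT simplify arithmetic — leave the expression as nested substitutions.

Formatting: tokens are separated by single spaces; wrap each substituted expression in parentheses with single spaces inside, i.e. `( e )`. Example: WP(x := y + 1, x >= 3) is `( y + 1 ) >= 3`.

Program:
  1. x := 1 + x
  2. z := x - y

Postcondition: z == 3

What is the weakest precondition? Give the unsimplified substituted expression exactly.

Answer: ( ( 1 + x ) - y ) == 3

Derivation:
post: z == 3
stmt 2: z := x - y  -- replace 1 occurrence(s) of z with (x - y)
  => ( x - y ) == 3
stmt 1: x := 1 + x  -- replace 1 occurrence(s) of x with (1 + x)
  => ( ( 1 + x ) - y ) == 3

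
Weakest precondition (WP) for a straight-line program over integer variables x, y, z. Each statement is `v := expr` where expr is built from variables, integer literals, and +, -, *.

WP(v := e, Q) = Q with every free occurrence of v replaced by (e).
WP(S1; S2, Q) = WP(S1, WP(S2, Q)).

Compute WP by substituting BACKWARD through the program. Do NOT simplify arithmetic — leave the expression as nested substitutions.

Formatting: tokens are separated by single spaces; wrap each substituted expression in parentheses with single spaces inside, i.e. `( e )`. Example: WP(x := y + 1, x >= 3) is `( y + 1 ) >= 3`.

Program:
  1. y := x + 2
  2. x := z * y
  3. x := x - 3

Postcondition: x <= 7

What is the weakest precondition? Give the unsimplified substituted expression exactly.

Answer: ( ( z * ( x + 2 ) ) - 3 ) <= 7

Derivation:
post: x <= 7
stmt 3: x := x - 3  -- replace 1 occurrence(s) of x with (x - 3)
  => ( x - 3 ) <= 7
stmt 2: x := z * y  -- replace 1 occurrence(s) of x with (z * y)
  => ( ( z * y ) - 3 ) <= 7
stmt 1: y := x + 2  -- replace 1 occurrence(s) of y with (x + 2)
  => ( ( z * ( x + 2 ) ) - 3 ) <= 7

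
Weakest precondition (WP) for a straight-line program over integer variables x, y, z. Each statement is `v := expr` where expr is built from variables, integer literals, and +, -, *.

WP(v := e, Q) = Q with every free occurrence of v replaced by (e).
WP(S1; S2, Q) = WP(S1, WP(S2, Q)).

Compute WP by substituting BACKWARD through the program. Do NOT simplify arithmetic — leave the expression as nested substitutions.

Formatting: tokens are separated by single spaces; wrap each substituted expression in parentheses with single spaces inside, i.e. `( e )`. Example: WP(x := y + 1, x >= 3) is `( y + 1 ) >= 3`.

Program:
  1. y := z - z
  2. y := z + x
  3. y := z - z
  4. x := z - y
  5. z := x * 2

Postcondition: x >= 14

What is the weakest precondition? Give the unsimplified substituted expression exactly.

post: x >= 14
stmt 5: z := x * 2  -- replace 0 occurrence(s) of z with (x * 2)
  => x >= 14
stmt 4: x := z - y  -- replace 1 occurrence(s) of x with (z - y)
  => ( z - y ) >= 14
stmt 3: y := z - z  -- replace 1 occurrence(s) of y with (z - z)
  => ( z - ( z - z ) ) >= 14
stmt 2: y := z + x  -- replace 0 occurrence(s) of y with (z + x)
  => ( z - ( z - z ) ) >= 14
stmt 1: y := z - z  -- replace 0 occurrence(s) of y with (z - z)
  => ( z - ( z - z ) ) >= 14

Answer: ( z - ( z - z ) ) >= 14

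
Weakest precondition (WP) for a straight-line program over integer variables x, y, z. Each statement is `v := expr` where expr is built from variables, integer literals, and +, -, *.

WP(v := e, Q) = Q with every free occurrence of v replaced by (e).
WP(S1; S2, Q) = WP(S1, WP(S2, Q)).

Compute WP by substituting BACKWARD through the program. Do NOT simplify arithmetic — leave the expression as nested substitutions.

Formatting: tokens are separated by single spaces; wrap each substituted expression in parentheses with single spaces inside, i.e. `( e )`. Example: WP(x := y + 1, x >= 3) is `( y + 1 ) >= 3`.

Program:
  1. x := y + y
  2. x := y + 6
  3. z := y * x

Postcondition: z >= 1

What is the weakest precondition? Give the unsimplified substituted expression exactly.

Answer: ( y * ( y + 6 ) ) >= 1

Derivation:
post: z >= 1
stmt 3: z := y * x  -- replace 1 occurrence(s) of z with (y * x)
  => ( y * x ) >= 1
stmt 2: x := y + 6  -- replace 1 occurrence(s) of x with (y + 6)
  => ( y * ( y + 6 ) ) >= 1
stmt 1: x := y + y  -- replace 0 occurrence(s) of x with (y + y)
  => ( y * ( y + 6 ) ) >= 1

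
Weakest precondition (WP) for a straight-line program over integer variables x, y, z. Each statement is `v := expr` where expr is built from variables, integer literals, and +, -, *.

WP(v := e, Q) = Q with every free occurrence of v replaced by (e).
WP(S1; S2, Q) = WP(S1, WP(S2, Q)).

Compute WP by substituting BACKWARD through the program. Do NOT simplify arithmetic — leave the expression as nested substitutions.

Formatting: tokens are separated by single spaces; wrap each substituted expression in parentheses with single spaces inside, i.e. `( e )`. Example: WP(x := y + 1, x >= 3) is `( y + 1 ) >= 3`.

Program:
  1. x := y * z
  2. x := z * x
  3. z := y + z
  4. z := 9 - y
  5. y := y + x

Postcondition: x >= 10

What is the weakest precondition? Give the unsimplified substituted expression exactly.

post: x >= 10
stmt 5: y := y + x  -- replace 0 occurrence(s) of y with (y + x)
  => x >= 10
stmt 4: z := 9 - y  -- replace 0 occurrence(s) of z with (9 - y)
  => x >= 10
stmt 3: z := y + z  -- replace 0 occurrence(s) of z with (y + z)
  => x >= 10
stmt 2: x := z * x  -- replace 1 occurrence(s) of x with (z * x)
  => ( z * x ) >= 10
stmt 1: x := y * z  -- replace 1 occurrence(s) of x with (y * z)
  => ( z * ( y * z ) ) >= 10

Answer: ( z * ( y * z ) ) >= 10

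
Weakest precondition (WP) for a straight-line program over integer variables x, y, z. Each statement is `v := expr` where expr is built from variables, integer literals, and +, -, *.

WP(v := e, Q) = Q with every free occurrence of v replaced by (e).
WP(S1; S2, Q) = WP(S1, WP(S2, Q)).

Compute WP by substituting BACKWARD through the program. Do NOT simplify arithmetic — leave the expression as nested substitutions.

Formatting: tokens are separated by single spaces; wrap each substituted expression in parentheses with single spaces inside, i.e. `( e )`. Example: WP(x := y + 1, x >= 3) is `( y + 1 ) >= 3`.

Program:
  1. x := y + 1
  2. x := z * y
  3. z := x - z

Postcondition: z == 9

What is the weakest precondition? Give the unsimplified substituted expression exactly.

post: z == 9
stmt 3: z := x - z  -- replace 1 occurrence(s) of z with (x - z)
  => ( x - z ) == 9
stmt 2: x := z * y  -- replace 1 occurrence(s) of x with (z * y)
  => ( ( z * y ) - z ) == 9
stmt 1: x := y + 1  -- replace 0 occurrence(s) of x with (y + 1)
  => ( ( z * y ) - z ) == 9

Answer: ( ( z * y ) - z ) == 9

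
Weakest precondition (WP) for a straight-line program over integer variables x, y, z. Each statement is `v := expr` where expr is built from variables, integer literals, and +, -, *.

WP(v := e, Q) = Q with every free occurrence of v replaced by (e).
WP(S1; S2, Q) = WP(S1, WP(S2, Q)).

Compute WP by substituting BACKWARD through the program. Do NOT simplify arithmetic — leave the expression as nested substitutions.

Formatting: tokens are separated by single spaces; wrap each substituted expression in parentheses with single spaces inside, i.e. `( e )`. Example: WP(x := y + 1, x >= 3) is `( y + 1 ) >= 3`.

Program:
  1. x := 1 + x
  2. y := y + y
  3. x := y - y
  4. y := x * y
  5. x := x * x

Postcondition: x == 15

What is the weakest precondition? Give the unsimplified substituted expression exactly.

post: x == 15
stmt 5: x := x * x  -- replace 1 occurrence(s) of x with (x * x)
  => ( x * x ) == 15
stmt 4: y := x * y  -- replace 0 occurrence(s) of y with (x * y)
  => ( x * x ) == 15
stmt 3: x := y - y  -- replace 2 occurrence(s) of x with (y - y)
  => ( ( y - y ) * ( y - y ) ) == 15
stmt 2: y := y + y  -- replace 4 occurrence(s) of y with (y + y)
  => ( ( ( y + y ) - ( y + y ) ) * ( ( y + y ) - ( y + y ) ) ) == 15
stmt 1: x := 1 + x  -- replace 0 occurrence(s) of x with (1 + x)
  => ( ( ( y + y ) - ( y + y ) ) * ( ( y + y ) - ( y + y ) ) ) == 15

Answer: ( ( ( y + y ) - ( y + y ) ) * ( ( y + y ) - ( y + y ) ) ) == 15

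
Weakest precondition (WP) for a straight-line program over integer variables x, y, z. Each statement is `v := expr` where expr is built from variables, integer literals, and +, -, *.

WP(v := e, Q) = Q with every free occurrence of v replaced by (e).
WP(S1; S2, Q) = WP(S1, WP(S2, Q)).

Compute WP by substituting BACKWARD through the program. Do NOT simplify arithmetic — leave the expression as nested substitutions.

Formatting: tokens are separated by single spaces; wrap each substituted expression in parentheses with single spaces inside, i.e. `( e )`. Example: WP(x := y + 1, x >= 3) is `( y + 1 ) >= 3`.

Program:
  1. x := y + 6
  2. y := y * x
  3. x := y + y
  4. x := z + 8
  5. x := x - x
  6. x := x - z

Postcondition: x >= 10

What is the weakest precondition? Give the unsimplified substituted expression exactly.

Answer: ( ( ( z + 8 ) - ( z + 8 ) ) - z ) >= 10

Derivation:
post: x >= 10
stmt 6: x := x - z  -- replace 1 occurrence(s) of x with (x - z)
  => ( x - z ) >= 10
stmt 5: x := x - x  -- replace 1 occurrence(s) of x with (x - x)
  => ( ( x - x ) - z ) >= 10
stmt 4: x := z + 8  -- replace 2 occurrence(s) of x with (z + 8)
  => ( ( ( z + 8 ) - ( z + 8 ) ) - z ) >= 10
stmt 3: x := y + y  -- replace 0 occurrence(s) of x with (y + y)
  => ( ( ( z + 8 ) - ( z + 8 ) ) - z ) >= 10
stmt 2: y := y * x  -- replace 0 occurrence(s) of y with (y * x)
  => ( ( ( z + 8 ) - ( z + 8 ) ) - z ) >= 10
stmt 1: x := y + 6  -- replace 0 occurrence(s) of x with (y + 6)
  => ( ( ( z + 8 ) - ( z + 8 ) ) - z ) >= 10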